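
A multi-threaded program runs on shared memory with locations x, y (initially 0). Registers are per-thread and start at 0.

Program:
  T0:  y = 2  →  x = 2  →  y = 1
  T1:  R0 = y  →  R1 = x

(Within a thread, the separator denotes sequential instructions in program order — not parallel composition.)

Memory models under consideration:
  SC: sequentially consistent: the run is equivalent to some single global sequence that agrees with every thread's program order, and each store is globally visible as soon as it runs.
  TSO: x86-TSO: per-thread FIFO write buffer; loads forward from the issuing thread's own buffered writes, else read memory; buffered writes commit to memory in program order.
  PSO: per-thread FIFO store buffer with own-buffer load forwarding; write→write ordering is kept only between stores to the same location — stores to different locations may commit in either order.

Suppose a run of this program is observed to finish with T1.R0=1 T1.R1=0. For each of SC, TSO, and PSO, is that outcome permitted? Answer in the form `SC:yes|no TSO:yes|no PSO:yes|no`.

outcome vector order: (T1.R0,T1.R1)
SC (5): (0,0) (0,2) (1,2) (2,0) (2,2)
TSO (5): (0,0) (0,2) (1,2) (2,0) (2,2)
PSO (6): (0,0) (0,2) (1,0) (1,2) (2,0) (2,2)
target (1,0) ∈ {PSO}

SC:no TSO:no PSO:yes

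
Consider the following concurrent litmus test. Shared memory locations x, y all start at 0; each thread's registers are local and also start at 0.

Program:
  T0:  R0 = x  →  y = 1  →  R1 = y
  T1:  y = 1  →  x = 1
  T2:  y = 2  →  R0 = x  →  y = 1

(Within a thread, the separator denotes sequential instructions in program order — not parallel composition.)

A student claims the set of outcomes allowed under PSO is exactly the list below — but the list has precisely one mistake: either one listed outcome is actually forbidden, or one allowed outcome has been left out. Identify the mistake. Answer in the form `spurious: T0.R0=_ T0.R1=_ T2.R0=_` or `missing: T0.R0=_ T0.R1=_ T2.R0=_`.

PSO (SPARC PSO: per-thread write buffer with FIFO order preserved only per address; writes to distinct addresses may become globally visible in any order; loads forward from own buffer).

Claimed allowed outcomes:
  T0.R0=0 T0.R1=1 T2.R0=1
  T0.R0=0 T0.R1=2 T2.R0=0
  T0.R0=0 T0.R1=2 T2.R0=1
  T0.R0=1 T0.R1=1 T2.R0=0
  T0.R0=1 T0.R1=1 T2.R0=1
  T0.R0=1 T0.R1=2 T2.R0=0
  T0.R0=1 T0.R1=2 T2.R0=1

missing: T0.R0=0 T0.R1=1 T2.R0=0

outcome vector order: (T0.R0,T0.R1,T2.R0)
PSO (8): 0/1/0 0/1/1 0/2/0 0/2/1 1/1/0 1/1/1 1/2/0 1/2/1
PSO∖claimed = {0/1/0}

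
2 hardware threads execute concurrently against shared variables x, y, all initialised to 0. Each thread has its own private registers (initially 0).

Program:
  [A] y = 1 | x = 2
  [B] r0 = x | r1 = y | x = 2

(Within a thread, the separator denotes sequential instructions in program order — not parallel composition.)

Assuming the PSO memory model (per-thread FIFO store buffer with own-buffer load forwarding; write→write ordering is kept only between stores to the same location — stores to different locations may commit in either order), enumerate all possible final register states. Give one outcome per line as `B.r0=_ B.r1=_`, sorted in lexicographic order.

outcome vector order: (B.r0,B.r1)
|PSO outcomes| = 4

B.r0=0 B.r1=0
B.r0=0 B.r1=1
B.r0=2 B.r1=0
B.r0=2 B.r1=1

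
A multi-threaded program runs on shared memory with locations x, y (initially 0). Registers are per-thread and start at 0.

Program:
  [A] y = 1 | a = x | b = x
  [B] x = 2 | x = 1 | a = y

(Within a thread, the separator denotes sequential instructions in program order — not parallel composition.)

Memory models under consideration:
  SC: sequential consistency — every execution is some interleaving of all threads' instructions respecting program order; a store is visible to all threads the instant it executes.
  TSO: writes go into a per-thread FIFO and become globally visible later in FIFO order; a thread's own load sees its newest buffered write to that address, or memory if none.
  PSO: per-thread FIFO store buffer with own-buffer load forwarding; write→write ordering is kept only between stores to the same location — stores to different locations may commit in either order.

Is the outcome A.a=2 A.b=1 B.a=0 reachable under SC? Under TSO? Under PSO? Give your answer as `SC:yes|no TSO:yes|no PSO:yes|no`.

outcome vector order: (A.a,A.b,B.a)
SC (7): <0 0 1>, <0 1 1>, <0 2 1>, <1 1 0>, <1 1 1>, <2 1 1>, <2 2 1>
TSO (12): <0 0 0>, <0 0 1>, <0 1 0>, <0 1 1>, <0 2 0>, <0 2 1>, <1 1 0>, <1 1 1>, <2 1 0>, <2 1 1>, <2 2 0>, <2 2 1>
PSO (12): <0 0 0>, <0 0 1>, <0 1 0>, <0 1 1>, <0 2 0>, <0 2 1>, <1 1 0>, <1 1 1>, <2 1 0>, <2 1 1>, <2 2 0>, <2 2 1>
target <2 1 0> ∈ {TSO,PSO}

SC:no TSO:yes PSO:yes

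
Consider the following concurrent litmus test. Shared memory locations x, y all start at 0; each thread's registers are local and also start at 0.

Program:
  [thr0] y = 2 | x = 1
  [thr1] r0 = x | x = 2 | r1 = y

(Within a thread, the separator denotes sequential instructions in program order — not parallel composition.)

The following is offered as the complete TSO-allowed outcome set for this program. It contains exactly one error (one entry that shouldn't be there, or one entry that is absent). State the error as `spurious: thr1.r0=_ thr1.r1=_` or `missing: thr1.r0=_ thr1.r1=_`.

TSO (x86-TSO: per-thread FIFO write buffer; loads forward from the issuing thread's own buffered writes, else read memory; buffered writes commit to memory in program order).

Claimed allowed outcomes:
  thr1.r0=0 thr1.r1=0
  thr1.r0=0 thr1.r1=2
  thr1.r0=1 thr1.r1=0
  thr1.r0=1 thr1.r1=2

outcome vector order: (thr1.r0,thr1.r1)
TSO: 3 outcomes — {00; 02; 12}
claimed∖TSO = {10}

spurious: thr1.r0=1 thr1.r1=0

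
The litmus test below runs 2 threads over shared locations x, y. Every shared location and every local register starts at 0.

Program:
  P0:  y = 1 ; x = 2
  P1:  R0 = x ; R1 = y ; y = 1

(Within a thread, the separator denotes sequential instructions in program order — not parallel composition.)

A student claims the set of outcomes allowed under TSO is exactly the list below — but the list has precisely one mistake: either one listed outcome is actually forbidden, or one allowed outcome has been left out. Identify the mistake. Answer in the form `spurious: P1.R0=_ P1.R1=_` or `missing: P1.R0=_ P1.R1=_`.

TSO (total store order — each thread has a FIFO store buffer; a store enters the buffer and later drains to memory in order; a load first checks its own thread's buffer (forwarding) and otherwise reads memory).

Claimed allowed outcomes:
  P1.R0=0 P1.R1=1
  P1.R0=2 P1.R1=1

missing: P1.R0=0 P1.R1=0

outcome vector order: (P1.R0,P1.R1)
[TSO] allowed = {<0 0> <0 1> <2 1>}
TSO∖claimed = {<0 0>}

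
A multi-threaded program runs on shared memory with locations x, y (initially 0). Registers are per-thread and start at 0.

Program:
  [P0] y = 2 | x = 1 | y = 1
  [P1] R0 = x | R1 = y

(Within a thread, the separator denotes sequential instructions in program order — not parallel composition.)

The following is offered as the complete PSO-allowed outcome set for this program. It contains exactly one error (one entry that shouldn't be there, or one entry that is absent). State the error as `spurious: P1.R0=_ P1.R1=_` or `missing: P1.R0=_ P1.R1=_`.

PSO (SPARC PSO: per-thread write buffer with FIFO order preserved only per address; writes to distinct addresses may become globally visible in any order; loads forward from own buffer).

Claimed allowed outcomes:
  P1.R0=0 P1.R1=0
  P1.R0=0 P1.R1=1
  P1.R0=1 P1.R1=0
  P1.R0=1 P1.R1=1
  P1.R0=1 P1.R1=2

outcome vector order: (P1.R0,P1.R1)
under PSO → 00; 01; 02; 10; 11; 12
PSO∖claimed = {02}

missing: P1.R0=0 P1.R1=2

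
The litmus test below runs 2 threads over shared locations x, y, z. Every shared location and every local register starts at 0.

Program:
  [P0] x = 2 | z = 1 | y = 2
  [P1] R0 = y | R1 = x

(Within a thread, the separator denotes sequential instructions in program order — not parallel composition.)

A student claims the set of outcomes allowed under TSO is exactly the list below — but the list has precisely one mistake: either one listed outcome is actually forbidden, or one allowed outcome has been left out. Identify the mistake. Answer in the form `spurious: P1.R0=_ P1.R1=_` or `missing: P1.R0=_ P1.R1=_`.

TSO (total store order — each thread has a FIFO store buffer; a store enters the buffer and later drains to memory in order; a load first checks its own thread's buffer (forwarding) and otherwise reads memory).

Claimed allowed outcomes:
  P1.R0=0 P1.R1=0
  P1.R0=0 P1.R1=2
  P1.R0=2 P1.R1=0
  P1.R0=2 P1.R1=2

outcome vector order: (P1.R0,P1.R1)
TSO (3): (0,0) (0,2) (2,2)
claimed∖TSO = {(2,0)}

spurious: P1.R0=2 P1.R1=0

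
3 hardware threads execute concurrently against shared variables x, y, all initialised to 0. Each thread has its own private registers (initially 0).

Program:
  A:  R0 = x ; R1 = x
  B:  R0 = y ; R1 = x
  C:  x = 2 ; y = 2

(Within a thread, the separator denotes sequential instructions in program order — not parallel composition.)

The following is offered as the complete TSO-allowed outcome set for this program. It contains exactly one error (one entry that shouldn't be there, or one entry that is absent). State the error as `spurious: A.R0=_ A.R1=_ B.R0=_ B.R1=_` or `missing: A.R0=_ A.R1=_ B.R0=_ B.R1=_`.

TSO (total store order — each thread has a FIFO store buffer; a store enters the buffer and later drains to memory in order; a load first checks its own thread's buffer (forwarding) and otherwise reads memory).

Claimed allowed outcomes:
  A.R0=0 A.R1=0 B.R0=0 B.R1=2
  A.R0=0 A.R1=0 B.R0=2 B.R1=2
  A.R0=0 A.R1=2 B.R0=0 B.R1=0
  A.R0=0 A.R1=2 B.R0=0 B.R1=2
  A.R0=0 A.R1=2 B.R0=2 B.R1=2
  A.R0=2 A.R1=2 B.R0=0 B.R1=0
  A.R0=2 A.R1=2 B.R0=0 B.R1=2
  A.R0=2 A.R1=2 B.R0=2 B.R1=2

outcome vector order: (A.R0,A.R1,B.R0,B.R1)
under TSO → 0/0/0/0, 0/0/0/2, 0/0/2/2, 0/2/0/0, 0/2/0/2, 0/2/2/2, 2/2/0/0, 2/2/0/2, 2/2/2/2
TSO∖claimed = {0/0/0/0}

missing: A.R0=0 A.R1=0 B.R0=0 B.R1=0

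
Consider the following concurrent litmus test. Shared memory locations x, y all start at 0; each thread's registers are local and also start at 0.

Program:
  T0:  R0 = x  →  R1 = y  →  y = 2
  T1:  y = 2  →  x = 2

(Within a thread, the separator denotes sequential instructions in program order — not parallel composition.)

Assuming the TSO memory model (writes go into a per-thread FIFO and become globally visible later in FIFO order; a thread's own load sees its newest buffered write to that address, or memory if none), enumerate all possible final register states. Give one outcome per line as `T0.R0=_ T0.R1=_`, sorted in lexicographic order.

outcome vector order: (T0.R0,T0.R1)
|TSO outcomes| = 3

T0.R0=0 T0.R1=0
T0.R0=0 T0.R1=2
T0.R0=2 T0.R1=2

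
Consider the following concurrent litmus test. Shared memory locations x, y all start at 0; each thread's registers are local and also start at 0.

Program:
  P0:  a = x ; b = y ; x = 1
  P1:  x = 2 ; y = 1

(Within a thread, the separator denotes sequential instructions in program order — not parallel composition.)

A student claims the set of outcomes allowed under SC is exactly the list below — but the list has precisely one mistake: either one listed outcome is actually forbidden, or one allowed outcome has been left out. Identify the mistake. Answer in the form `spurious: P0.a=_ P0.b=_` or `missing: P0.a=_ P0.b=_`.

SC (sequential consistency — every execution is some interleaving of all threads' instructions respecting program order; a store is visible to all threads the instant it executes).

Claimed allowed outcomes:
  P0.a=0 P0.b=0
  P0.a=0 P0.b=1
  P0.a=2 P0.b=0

missing: P0.a=2 P0.b=1

outcome vector order: (P0.a,P0.b)
SC: 4 outcomes — {0/0; 0/1; 2/0; 2/1}
SC∖claimed = {2/1}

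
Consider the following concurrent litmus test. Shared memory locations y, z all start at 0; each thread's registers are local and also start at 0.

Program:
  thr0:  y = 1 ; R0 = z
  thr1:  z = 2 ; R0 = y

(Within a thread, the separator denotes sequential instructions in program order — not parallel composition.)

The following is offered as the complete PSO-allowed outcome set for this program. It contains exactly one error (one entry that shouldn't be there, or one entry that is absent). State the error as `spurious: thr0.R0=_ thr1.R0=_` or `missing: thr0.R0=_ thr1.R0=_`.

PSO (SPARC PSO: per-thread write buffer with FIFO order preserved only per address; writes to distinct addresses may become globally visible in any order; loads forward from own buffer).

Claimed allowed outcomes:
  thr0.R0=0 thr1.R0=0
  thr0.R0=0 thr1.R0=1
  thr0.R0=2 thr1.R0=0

missing: thr0.R0=2 thr1.R0=1

outcome vector order: (thr0.R0,thr1.R0)
under PSO → <0 0>; <0 1>; <2 0>; <2 1>
PSO∖claimed = {<2 1>}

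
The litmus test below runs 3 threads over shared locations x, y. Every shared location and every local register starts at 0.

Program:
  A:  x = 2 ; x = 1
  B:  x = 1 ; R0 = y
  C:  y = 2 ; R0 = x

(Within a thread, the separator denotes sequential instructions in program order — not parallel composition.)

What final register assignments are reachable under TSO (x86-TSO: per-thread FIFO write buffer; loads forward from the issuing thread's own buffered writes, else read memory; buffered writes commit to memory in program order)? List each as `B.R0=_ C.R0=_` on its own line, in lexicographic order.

outcome vector order: (B.R0,C.R0)
|TSO outcomes| = 6

B.R0=0 C.R0=0
B.R0=0 C.R0=1
B.R0=0 C.R0=2
B.R0=2 C.R0=0
B.R0=2 C.R0=1
B.R0=2 C.R0=2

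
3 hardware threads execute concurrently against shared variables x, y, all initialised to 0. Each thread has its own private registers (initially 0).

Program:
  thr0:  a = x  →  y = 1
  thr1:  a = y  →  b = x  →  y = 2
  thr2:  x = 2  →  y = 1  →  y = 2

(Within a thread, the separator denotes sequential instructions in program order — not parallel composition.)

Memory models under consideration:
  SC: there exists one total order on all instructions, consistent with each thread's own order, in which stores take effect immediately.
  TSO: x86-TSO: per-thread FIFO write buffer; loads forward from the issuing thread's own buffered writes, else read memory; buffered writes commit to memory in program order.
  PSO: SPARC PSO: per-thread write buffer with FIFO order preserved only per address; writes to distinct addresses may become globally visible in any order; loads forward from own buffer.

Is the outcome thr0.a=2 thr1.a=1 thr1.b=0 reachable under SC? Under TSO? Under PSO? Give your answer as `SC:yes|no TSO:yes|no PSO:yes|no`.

outcome vector order: (thr0.a,thr1.a,thr1.b)
[SC] allowed = {(0,0,0); (0,0,2); (0,1,0); (0,1,2); (0,2,2); (2,0,0); (2,0,2); (2,1,2); (2,2,2)}
[TSO] allowed = {(0,0,0); (0,0,2); (0,1,0); (0,1,2); (0,2,2); (2,0,0); (2,0,2); (2,1,2); (2,2,2)}
[PSO] allowed = {(0,0,0); (0,0,2); (0,1,0); (0,1,2); (0,2,0); (0,2,2); (2,0,0); (2,0,2); (2,1,0); (2,1,2); (2,2,0); (2,2,2)}
target (2,1,0) ∈ {PSO}

SC:no TSO:no PSO:yes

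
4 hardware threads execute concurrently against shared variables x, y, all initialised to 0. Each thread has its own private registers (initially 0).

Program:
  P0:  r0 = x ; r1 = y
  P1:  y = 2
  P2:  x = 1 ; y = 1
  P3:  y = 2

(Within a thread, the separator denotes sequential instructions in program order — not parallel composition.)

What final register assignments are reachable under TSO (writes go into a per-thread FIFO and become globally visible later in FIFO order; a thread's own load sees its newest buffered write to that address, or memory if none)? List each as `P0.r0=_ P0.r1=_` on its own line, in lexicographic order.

outcome vector order: (P0.r0,P0.r1)
|TSO outcomes| = 6

P0.r0=0 P0.r1=0
P0.r0=0 P0.r1=1
P0.r0=0 P0.r1=2
P0.r0=1 P0.r1=0
P0.r0=1 P0.r1=1
P0.r0=1 P0.r1=2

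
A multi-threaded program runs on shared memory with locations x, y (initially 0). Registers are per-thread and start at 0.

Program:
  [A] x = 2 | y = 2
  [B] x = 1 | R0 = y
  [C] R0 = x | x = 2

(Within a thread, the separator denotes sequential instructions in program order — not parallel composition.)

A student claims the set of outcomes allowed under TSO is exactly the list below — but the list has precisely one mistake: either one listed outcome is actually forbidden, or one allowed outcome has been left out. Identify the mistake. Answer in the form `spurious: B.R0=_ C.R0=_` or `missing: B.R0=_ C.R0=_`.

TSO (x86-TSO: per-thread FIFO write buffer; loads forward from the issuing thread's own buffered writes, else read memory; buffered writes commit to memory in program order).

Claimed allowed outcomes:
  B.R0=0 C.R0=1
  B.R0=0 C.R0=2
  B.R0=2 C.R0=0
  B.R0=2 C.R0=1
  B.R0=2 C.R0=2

missing: B.R0=0 C.R0=0

outcome vector order: (B.R0,C.R0)
TSO (6): (0,0) (0,1) (0,2) (2,0) (2,1) (2,2)
TSO∖claimed = {(0,0)}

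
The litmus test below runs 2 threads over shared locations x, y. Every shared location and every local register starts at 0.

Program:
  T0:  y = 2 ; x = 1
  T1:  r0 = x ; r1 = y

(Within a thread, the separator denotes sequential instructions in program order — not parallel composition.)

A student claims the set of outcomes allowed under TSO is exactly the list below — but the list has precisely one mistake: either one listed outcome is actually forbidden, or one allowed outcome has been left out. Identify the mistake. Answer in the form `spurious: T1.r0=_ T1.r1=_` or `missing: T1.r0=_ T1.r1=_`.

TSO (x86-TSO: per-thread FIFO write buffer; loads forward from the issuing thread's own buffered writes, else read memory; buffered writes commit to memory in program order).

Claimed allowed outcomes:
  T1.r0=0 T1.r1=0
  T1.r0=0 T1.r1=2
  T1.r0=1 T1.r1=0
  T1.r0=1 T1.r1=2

spurious: T1.r0=1 T1.r1=0

outcome vector order: (T1.r0,T1.r1)
under TSO → <0 0>, <0 2>, <1 2>
claimed∖TSO = {<1 0>}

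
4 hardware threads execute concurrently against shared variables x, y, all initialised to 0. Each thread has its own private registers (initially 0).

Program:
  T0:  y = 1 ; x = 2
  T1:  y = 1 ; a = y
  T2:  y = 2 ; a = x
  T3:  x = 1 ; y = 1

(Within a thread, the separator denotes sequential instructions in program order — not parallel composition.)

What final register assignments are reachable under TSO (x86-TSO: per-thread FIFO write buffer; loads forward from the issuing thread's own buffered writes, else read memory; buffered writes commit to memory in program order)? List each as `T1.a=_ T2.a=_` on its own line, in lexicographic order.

T1.a=1 T2.a=0
T1.a=1 T2.a=1
T1.a=1 T2.a=2
T1.a=2 T2.a=0
T1.a=2 T2.a=1
T1.a=2 T2.a=2

outcome vector order: (T1.a,T2.a)
|TSO outcomes| = 6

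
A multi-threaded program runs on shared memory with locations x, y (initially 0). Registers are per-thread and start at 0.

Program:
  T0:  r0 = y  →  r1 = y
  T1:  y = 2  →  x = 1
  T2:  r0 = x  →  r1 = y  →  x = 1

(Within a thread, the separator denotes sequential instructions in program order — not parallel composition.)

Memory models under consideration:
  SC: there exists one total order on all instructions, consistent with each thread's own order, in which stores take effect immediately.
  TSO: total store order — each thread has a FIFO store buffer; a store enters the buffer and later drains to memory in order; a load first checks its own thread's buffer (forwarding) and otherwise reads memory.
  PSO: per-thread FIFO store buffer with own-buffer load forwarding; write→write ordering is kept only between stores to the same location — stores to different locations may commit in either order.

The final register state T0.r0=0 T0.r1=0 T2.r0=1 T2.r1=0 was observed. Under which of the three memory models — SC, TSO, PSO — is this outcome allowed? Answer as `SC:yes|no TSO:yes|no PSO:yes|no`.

SC:no TSO:no PSO:yes

outcome vector order: (T0.r0,T0.r1,T2.r0,T2.r1)
[SC] allowed = {0/0/0/0; 0/0/0/2; 0/0/1/2; 0/2/0/0; 0/2/0/2; 0/2/1/2; 2/2/0/0; 2/2/0/2; 2/2/1/2}
[TSO] allowed = {0/0/0/0; 0/0/0/2; 0/0/1/2; 0/2/0/0; 0/2/0/2; 0/2/1/2; 2/2/0/0; 2/2/0/2; 2/2/1/2}
[PSO] allowed = {0/0/0/0; 0/0/0/2; 0/0/1/0; 0/0/1/2; 0/2/0/0; 0/2/0/2; 0/2/1/0; 0/2/1/2; 2/2/0/0; 2/2/0/2; 2/2/1/0; 2/2/1/2}
target 0/0/1/0 ∈ {PSO}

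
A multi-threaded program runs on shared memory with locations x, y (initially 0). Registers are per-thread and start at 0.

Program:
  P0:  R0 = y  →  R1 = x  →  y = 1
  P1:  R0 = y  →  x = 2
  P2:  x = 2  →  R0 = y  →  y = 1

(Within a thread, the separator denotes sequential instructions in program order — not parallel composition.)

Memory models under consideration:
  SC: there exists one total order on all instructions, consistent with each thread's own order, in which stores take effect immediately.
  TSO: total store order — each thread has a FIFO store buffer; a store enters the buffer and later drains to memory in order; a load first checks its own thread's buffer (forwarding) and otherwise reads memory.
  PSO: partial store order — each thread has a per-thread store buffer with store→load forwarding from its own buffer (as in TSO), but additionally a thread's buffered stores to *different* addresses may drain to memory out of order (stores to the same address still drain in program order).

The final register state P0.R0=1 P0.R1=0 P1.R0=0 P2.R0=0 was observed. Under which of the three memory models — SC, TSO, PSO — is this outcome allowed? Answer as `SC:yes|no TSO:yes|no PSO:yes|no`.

outcome vector order: (P0.R0,P0.R1,P1.R0,P2.R0)
under SC → (0,0,0,0), (0,0,0,1), (0,0,1,0), (0,0,1,1), (0,2,0,0), (0,2,0,1), (0,2,1,0), (0,2,1,1), (1,2,0,0), (1,2,1,0)
under TSO → (0,0,0,0), (0,0,0,1), (0,0,1,0), (0,0,1,1), (0,2,0,0), (0,2,0,1), (0,2,1,0), (0,2,1,1), (1,2,0,0), (1,2,1,0)
under PSO → (0,0,0,0), (0,0,0,1), (0,0,1,0), (0,0,1,1), (0,2,0,0), (0,2,0,1), (0,2,1,0), (0,2,1,1), (1,0,0,0), (1,0,1,0), (1,2,0,0), (1,2,1,0)
target (1,0,0,0) ∈ {PSO}

SC:no TSO:no PSO:yes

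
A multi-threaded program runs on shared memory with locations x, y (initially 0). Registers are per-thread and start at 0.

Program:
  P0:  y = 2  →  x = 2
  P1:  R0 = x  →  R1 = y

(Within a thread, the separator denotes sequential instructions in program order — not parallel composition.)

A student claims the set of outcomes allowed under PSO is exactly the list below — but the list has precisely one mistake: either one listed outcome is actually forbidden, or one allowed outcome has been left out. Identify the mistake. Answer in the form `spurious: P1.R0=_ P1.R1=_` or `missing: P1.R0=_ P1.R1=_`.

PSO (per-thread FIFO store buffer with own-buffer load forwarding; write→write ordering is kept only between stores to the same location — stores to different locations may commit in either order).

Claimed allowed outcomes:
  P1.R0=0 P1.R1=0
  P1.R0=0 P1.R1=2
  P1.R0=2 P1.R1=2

missing: P1.R0=2 P1.R1=0

outcome vector order: (P1.R0,P1.R1)
under PSO → <0 0> <0 2> <2 0> <2 2>
PSO∖claimed = {<2 0>}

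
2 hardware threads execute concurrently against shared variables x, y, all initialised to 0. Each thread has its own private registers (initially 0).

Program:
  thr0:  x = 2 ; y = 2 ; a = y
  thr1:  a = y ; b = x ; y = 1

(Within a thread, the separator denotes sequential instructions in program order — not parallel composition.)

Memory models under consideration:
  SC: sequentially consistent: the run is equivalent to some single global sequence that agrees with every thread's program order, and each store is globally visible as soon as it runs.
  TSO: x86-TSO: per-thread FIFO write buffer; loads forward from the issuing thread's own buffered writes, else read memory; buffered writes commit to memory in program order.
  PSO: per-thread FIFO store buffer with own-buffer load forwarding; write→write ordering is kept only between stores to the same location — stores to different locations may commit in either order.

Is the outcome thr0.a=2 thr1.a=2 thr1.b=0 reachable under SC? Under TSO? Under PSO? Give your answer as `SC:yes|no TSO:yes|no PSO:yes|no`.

outcome vector order: (thr0.a,thr1.a,thr1.b)
SC (6): <1 0 0>; <1 0 2>; <1 2 2>; <2 0 0>; <2 0 2>; <2 2 2>
TSO (6): <1 0 0>; <1 0 2>; <1 2 2>; <2 0 0>; <2 0 2>; <2 2 2>
PSO (8): <1 0 0>; <1 0 2>; <1 2 0>; <1 2 2>; <2 0 0>; <2 0 2>; <2 2 0>; <2 2 2>
target <2 2 0> ∈ {PSO}

SC:no TSO:no PSO:yes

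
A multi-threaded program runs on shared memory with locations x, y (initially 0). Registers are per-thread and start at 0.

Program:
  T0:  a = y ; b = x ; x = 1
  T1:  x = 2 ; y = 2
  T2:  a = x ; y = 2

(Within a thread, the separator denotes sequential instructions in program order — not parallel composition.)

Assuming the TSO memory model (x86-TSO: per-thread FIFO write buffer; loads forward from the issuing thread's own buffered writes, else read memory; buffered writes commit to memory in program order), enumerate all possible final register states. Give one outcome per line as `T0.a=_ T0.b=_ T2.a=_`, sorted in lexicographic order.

T0.a=0 T0.b=0 T2.a=0
T0.a=0 T0.b=0 T2.a=1
T0.a=0 T0.b=0 T2.a=2
T0.a=0 T0.b=2 T2.a=0
T0.a=0 T0.b=2 T2.a=1
T0.a=0 T0.b=2 T2.a=2
T0.a=2 T0.b=0 T2.a=0
T0.a=2 T0.b=2 T2.a=0
T0.a=2 T0.b=2 T2.a=1
T0.a=2 T0.b=2 T2.a=2

outcome vector order: (T0.a,T0.b,T2.a)
|TSO outcomes| = 10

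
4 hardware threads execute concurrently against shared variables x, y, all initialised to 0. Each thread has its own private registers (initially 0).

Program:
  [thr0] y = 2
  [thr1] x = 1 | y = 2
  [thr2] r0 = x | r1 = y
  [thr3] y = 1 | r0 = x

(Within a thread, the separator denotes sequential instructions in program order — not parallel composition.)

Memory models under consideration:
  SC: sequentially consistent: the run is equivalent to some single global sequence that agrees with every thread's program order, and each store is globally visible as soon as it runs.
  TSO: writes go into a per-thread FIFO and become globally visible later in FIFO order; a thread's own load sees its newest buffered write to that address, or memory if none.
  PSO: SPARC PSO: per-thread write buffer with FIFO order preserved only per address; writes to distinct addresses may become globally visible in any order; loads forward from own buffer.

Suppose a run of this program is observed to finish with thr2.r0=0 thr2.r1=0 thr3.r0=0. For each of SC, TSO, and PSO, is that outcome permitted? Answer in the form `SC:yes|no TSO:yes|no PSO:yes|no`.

outcome vector order: (thr2.r0,thr2.r1,thr3.r0)
[SC] allowed = {000, 001, 010, 011, 020, 021, 101, 110, 111, 120, 121}
[TSO] allowed = {000, 001, 010, 011, 020, 021, 100, 101, 110, 111, 120, 121}
[PSO] allowed = {000, 001, 010, 011, 020, 021, 100, 101, 110, 111, 120, 121}
target 000 ∈ {SC,TSO,PSO}

SC:yes TSO:yes PSO:yes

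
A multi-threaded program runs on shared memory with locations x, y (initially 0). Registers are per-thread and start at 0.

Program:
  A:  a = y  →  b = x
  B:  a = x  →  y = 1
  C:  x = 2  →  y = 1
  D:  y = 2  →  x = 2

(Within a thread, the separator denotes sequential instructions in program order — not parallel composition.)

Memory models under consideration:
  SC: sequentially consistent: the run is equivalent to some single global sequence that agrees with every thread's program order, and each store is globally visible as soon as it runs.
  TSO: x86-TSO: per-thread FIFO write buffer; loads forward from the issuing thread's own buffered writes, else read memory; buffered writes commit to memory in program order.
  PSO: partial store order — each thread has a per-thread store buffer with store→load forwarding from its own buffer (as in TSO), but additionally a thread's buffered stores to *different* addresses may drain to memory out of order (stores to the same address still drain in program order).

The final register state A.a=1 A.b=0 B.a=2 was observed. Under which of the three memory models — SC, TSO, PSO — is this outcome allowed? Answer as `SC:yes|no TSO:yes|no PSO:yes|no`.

outcome vector order: (A.a,A.b,B.a)
under SC → <0 0 0>, <0 0 2>, <0 2 0>, <0 2 2>, <1 0 0>, <1 2 0>, <1 2 2>, <2 0 0>, <2 0 2>, <2 2 0>, <2 2 2>
under TSO → <0 0 0>, <0 0 2>, <0 2 0>, <0 2 2>, <1 0 0>, <1 2 0>, <1 2 2>, <2 0 0>, <2 0 2>, <2 2 0>, <2 2 2>
under PSO → <0 0 0>, <0 0 2>, <0 2 0>, <0 2 2>, <1 0 0>, <1 0 2>, <1 2 0>, <1 2 2>, <2 0 0>, <2 0 2>, <2 2 0>, <2 2 2>
target <1 0 2> ∈ {PSO}

SC:no TSO:no PSO:yes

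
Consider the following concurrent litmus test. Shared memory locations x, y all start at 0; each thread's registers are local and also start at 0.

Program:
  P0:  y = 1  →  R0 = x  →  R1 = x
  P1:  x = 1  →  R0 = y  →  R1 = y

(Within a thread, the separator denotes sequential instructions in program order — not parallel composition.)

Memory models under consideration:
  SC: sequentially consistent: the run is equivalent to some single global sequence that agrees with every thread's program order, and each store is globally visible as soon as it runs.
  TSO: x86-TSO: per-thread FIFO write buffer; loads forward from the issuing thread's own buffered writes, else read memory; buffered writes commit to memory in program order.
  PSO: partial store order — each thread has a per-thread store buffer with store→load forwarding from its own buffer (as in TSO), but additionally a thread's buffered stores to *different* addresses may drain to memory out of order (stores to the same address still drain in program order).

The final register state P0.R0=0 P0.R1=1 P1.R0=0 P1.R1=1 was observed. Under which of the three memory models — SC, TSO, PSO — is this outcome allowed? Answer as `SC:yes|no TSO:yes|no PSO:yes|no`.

outcome vector order: (P0.R0,P0.R1,P1.R0,P1.R1)
under SC → 0011 0111 1100 1101 1111
under TSO → 0000 0001 0011 0100 0101 0111 1100 1101 1111
under PSO → 0000 0001 0011 0100 0101 0111 1100 1101 1111
target 0101 ∈ {TSO,PSO}

SC:no TSO:yes PSO:yes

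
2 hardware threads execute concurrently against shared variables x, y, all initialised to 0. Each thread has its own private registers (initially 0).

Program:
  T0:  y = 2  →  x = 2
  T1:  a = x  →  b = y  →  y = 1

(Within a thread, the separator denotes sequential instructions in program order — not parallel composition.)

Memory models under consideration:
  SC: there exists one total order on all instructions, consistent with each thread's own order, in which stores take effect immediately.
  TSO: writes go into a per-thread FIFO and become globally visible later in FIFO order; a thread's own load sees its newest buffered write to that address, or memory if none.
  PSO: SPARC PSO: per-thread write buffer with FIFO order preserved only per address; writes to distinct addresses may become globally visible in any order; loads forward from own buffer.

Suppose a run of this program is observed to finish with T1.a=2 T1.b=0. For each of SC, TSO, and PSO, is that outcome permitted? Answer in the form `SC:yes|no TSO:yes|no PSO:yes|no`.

outcome vector order: (T1.a,T1.b)
SC: 3 outcomes — {00, 02, 22}
TSO: 3 outcomes — {00, 02, 22}
PSO: 4 outcomes — {00, 02, 20, 22}
target 20 ∈ {PSO}

SC:no TSO:no PSO:yes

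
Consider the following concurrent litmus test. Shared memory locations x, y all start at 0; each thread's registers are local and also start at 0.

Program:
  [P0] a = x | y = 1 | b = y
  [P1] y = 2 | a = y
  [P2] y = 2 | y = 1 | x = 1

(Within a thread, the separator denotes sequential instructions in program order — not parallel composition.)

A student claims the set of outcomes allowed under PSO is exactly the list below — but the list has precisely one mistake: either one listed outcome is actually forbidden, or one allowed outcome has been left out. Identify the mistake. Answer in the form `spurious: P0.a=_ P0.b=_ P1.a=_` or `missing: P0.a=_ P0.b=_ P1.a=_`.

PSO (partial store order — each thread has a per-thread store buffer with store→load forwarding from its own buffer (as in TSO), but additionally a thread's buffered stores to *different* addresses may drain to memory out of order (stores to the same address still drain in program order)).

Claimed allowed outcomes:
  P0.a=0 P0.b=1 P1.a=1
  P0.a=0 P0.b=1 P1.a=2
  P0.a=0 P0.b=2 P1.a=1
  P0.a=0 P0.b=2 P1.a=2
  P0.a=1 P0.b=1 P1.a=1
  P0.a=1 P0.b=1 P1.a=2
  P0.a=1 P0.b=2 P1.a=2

missing: P0.a=1 P0.b=2 P1.a=1

outcome vector order: (P0.a,P0.b,P1.a)
PSO: 8 outcomes — {0/1/1; 0/1/2; 0/2/1; 0/2/2; 1/1/1; 1/1/2; 1/2/1; 1/2/2}
PSO∖claimed = {1/2/1}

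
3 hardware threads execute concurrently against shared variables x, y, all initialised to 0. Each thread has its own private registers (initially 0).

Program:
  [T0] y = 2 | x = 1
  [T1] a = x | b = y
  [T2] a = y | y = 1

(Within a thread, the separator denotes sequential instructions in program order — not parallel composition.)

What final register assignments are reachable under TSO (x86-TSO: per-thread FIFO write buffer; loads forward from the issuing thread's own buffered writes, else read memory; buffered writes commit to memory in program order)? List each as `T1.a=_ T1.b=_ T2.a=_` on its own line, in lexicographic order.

T1.a=0 T1.b=0 T2.a=0
T1.a=0 T1.b=0 T2.a=2
T1.a=0 T1.b=1 T2.a=0
T1.a=0 T1.b=1 T2.a=2
T1.a=0 T1.b=2 T2.a=0
T1.a=0 T1.b=2 T2.a=2
T1.a=1 T1.b=1 T2.a=0
T1.a=1 T1.b=1 T2.a=2
T1.a=1 T1.b=2 T2.a=0
T1.a=1 T1.b=2 T2.a=2

outcome vector order: (T1.a,T1.b,T2.a)
|TSO outcomes| = 10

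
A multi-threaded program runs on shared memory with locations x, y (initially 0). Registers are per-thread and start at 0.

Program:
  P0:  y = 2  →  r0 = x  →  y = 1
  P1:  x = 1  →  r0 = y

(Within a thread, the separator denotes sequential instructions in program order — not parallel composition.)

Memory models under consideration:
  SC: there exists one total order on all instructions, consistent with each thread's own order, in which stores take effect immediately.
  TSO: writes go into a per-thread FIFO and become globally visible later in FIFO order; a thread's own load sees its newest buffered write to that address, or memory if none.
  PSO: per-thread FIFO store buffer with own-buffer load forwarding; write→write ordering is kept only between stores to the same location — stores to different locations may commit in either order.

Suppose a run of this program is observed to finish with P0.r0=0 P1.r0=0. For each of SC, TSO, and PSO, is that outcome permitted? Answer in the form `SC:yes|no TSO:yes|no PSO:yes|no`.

outcome vector order: (P0.r0,P1.r0)
SC: 5 outcomes — {(0,1); (0,2); (1,0); (1,1); (1,2)}
TSO: 6 outcomes — {(0,0); (0,1); (0,2); (1,0); (1,1); (1,2)}
PSO: 6 outcomes — {(0,0); (0,1); (0,2); (1,0); (1,1); (1,2)}
target (0,0) ∈ {TSO,PSO}

SC:no TSO:yes PSO:yes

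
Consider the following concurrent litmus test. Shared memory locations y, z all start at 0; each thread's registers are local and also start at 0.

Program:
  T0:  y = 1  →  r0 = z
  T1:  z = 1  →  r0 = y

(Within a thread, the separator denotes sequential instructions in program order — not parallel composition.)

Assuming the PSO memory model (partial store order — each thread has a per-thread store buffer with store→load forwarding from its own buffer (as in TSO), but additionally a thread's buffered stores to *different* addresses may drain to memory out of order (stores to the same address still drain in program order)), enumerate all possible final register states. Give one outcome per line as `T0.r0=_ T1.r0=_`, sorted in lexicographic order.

outcome vector order: (T0.r0,T1.r0)
|PSO outcomes| = 4

T0.r0=0 T1.r0=0
T0.r0=0 T1.r0=1
T0.r0=1 T1.r0=0
T0.r0=1 T1.r0=1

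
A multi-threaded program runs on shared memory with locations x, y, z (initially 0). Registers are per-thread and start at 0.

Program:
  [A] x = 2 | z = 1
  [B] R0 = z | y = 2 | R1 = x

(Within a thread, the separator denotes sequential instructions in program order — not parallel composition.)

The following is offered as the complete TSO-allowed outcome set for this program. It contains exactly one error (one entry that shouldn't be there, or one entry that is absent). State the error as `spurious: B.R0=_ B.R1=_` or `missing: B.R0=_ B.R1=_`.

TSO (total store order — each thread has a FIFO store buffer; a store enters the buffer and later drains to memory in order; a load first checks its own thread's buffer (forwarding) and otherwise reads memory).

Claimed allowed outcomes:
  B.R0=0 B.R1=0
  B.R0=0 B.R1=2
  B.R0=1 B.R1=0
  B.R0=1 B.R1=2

spurious: B.R0=1 B.R1=0

outcome vector order: (B.R0,B.R1)
under TSO → 0/0 0/2 1/2
claimed∖TSO = {1/0}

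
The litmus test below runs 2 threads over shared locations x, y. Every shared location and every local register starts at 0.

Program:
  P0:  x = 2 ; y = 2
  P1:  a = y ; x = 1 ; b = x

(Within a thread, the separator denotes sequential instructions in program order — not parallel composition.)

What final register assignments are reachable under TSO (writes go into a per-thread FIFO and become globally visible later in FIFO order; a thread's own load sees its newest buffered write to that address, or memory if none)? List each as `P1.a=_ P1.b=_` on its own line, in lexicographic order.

P1.a=0 P1.b=1
P1.a=0 P1.b=2
P1.a=2 P1.b=1

outcome vector order: (P1.a,P1.b)
|TSO outcomes| = 3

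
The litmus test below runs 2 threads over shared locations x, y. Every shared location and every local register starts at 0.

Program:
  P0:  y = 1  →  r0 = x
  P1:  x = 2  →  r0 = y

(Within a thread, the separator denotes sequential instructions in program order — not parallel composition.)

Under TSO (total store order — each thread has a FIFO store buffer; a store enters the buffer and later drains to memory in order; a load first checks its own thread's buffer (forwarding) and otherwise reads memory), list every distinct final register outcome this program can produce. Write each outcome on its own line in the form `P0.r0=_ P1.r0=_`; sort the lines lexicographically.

outcome vector order: (P0.r0,P1.r0)
|TSO outcomes| = 4

P0.r0=0 P1.r0=0
P0.r0=0 P1.r0=1
P0.r0=2 P1.r0=0
P0.r0=2 P1.r0=1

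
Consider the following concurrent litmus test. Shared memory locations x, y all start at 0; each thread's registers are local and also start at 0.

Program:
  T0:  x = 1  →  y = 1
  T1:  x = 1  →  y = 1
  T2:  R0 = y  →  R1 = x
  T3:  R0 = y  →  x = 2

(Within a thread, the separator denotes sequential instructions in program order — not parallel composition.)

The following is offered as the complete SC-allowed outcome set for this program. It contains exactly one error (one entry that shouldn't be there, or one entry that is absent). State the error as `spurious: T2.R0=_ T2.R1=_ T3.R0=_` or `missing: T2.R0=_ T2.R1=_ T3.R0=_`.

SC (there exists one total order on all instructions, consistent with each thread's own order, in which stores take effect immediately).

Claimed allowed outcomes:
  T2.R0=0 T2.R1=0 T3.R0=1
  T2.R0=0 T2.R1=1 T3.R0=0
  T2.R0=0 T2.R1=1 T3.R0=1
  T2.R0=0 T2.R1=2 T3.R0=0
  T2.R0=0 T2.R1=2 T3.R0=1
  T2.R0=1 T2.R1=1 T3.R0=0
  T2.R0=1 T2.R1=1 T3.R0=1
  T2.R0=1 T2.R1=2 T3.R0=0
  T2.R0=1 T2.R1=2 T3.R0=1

outcome vector order: (T2.R0,T2.R1,T3.R0)
SC (10): <0 0 0>; <0 0 1>; <0 1 0>; <0 1 1>; <0 2 0>; <0 2 1>; <1 1 0>; <1 1 1>; <1 2 0>; <1 2 1>
SC∖claimed = {<0 0 0>}

missing: T2.R0=0 T2.R1=0 T3.R0=0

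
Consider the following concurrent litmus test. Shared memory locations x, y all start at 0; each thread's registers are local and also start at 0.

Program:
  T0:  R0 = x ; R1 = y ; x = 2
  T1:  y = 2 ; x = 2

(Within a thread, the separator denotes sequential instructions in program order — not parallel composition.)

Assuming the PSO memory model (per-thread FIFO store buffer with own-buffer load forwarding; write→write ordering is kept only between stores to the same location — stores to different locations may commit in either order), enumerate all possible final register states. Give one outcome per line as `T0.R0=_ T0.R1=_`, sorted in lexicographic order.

T0.R0=0 T0.R1=0
T0.R0=0 T0.R1=2
T0.R0=2 T0.R1=0
T0.R0=2 T0.R1=2

outcome vector order: (T0.R0,T0.R1)
|PSO outcomes| = 4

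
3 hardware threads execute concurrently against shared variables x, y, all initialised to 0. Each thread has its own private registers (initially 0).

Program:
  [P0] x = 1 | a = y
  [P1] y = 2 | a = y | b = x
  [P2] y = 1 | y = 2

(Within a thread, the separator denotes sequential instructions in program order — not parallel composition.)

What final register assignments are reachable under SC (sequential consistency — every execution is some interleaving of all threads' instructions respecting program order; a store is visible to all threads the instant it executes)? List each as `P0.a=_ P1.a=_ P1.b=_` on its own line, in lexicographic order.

outcome vector order: (P0.a,P1.a,P1.b)
|SC outcomes| = 10

P0.a=0 P1.a=1 P1.b=1
P0.a=0 P1.a=2 P1.b=1
P0.a=1 P1.a=1 P1.b=0
P0.a=1 P1.a=1 P1.b=1
P0.a=1 P1.a=2 P1.b=0
P0.a=1 P1.a=2 P1.b=1
P0.a=2 P1.a=1 P1.b=0
P0.a=2 P1.a=1 P1.b=1
P0.a=2 P1.a=2 P1.b=0
P0.a=2 P1.a=2 P1.b=1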